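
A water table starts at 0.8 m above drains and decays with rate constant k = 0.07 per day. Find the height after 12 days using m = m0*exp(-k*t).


m = m0 * exp(-k*t)
m = 0.8 * exp(-0.07 * 12)
m = 0.8 * exp(-0.8400)

0.3454 m


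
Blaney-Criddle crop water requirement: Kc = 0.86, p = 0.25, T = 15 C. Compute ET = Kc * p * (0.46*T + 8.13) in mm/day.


ET = Kc * p * (0.46*T + 8.13)
ET = 0.86 * 0.25 * (0.46*15 + 8.13)
ET = 0.86 * 0.25 * 15.0300

3.2315 mm/day


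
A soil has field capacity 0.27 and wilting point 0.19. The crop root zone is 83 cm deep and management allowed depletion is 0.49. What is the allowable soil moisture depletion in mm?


SMD = (FC - PWP) * d * MAD * 10
SMD = (0.27 - 0.19) * 83 * 0.49 * 10
SMD = 0.0800 * 83 * 0.49 * 10

32.5360 mm


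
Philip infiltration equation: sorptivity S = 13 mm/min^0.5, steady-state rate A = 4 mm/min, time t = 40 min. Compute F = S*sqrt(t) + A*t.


F = S*sqrt(t) + A*t
F = 13*sqrt(40) + 4*40
F = 13*6.324555 + 160

242.2192 mm


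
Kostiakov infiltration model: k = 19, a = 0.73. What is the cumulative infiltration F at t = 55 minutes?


F = k * t^a = 19 * 55^0.73
F = 19 * 18.640809

354.1754 mm


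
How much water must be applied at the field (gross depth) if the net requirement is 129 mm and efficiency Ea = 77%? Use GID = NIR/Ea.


Ea = 77% = 0.77
GID = NIR / Ea = 129 / 0.77 = 167.5325 mm

167.5325 mm


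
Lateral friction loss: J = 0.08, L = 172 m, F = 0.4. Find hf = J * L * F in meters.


hf = J * L * F = 0.08 * 172 * 0.4 = 5.5040 m

5.5040 m


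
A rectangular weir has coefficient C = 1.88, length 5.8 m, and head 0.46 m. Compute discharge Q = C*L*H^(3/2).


Q = C * L * H^(3/2) = 1.88 * 5.8 * 0.46^1.5 = 1.88 * 5.8 * 0.311987

3.4019 m^3/s


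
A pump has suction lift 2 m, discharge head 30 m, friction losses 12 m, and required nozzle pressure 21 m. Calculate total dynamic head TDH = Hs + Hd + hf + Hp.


TDH = Hs + Hd + hf + Hp = 2 + 30 + 12 + 21 = 65

65 m


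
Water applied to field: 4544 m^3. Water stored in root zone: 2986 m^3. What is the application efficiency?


Ea = V_root / V_field * 100 = 2986 / 4544 * 100 = 65.7130%

65.7130 %


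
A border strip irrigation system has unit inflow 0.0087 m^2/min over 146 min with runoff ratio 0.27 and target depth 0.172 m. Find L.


L = q*t/((1+r)*Z)
L = 0.0087*146/((1+0.27)*0.172)
L = 1.2702/0.21844

5.8149 m


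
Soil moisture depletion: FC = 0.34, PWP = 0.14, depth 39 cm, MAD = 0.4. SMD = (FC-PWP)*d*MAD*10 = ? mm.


SMD = (FC - PWP) * d * MAD * 10
SMD = (0.34 - 0.14) * 39 * 0.4 * 10
SMD = 0.2000 * 39 * 0.4 * 10

31.2000 mm


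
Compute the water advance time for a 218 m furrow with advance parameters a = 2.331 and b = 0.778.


t = (L/a)^(1/b)
t = (218/2.331)^(1/0.778)
t = 93.522094^(1/0.778)

341.4356 min


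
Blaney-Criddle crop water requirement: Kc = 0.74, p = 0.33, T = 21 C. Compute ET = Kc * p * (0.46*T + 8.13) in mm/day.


ET = Kc * p * (0.46*T + 8.13)
ET = 0.74 * 0.33 * (0.46*21 + 8.13)
ET = 0.74 * 0.33 * 17.7900

4.3443 mm/day


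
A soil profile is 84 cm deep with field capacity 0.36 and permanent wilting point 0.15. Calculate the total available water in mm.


AWC = (FC - PWP) * d * 10
AWC = (0.36 - 0.15) * 84 * 10
AWC = 0.2100 * 84 * 10

176.4000 mm


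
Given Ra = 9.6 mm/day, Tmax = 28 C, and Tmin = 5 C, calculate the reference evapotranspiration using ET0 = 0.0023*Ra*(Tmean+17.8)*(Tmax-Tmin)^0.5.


Tmean = (Tmax + Tmin)/2 = (28 + 5)/2 = 16.5
ET0 = 0.0023 * 9.6 * (16.5 + 17.8) * sqrt(28 - 5)
ET0 = 0.0023 * 9.6 * 34.3 * 4.795832

3.6321 mm/day


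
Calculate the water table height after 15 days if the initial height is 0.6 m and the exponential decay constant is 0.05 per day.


m = m0 * exp(-k*t)
m = 0.6 * exp(-0.05 * 15)
m = 0.6 * exp(-0.7500)

0.2834 m


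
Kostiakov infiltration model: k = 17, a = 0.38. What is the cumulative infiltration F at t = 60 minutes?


F = k * t^a = 17 * 60^0.38
F = 17 * 4.739117

80.5650 mm


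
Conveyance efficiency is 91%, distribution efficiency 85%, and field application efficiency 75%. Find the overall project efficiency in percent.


Ec = 0.91, Eb = 0.85, Ea = 0.75
E = 0.91 * 0.85 * 0.75 * 100 = 58.0125%

58.0125 %


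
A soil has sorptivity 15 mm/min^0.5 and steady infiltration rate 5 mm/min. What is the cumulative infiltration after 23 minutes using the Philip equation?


F = S*sqrt(t) + A*t
F = 15*sqrt(23) + 5*23
F = 15*4.795832 + 115

186.9375 mm


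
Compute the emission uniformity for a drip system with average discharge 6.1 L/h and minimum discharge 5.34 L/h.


EU = (q_min/q_avg)*100 = (5.34/6.1)*100 = 87.5410%

87.5410 %


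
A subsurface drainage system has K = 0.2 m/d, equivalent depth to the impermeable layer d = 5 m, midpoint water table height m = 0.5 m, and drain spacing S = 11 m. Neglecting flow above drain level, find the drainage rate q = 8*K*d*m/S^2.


q = 8*K*d*m/S^2
q = 8*0.2*5*0.5/11^2
q = 4.0000 / 121

0.0331 m/d


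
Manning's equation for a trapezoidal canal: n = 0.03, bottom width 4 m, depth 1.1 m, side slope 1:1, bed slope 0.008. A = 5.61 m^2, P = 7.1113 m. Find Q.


R = A/P = 5.61/7.1113 = 0.788885
Q = (1/0.03) * 5.61 * 0.788885^(2/3) * 0.008^0.5

14.2800 m^3/s


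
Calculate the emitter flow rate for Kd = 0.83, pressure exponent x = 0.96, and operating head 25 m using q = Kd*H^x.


q = Kd * H^x = 0.83 * 25^0.96 = 0.83 * 21.979733

18.2432 L/h


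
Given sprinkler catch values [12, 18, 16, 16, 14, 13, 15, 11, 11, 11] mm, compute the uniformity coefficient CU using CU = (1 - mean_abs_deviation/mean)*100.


mean = 13.700000 mm
MAD = 2.100000 mm
CU = (1 - 2.100000/13.700000)*100

84.6715 %


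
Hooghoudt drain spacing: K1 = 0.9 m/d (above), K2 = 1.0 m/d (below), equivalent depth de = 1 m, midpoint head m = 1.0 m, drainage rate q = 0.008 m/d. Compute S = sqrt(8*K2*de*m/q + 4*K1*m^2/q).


S^2 = 8*K2*de*m/q + 4*K1*m^2/q
S^2 = 8*1.0*1*1.0/0.008 + 4*0.9*1.0^2/0.008
S = sqrt(1450.0000)

38.0789 m


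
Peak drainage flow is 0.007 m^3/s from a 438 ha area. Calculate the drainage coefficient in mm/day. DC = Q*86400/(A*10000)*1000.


DC = Q * 86400 / (A * 10000) * 1000
DC = 0.007 * 86400 / (438 * 10000) * 1000
DC = 604800.0000 / 4380000

0.1381 mm/day


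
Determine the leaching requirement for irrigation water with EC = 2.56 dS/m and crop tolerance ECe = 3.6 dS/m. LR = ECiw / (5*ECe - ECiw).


LR = ECiw / (5*ECe - ECiw)
LR = 2.56 / (5*3.6 - 2.56)
LR = 2.56 / 15.4400

0.1658


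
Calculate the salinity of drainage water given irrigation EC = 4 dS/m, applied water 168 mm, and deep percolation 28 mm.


EC_dw = EC_iw * D_iw / D_dw
EC_dw = 4 * 168 / 28
EC_dw = 672 / 28

24.0000 dS/m


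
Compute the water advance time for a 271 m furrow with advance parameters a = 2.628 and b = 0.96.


t = (L/a)^(1/b)
t = (271/2.628)^(1/0.96)
t = 103.120244^(1/0.96)

125.0931 min


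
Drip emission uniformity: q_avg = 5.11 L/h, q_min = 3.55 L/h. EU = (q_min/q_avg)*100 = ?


EU = (q_min/q_avg)*100 = (3.55/5.11)*100 = 69.4716%

69.4716 %


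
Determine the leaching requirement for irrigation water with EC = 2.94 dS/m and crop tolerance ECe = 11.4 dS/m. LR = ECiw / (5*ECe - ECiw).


LR = ECiw / (5*ECe - ECiw)
LR = 2.94 / (5*11.4 - 2.94)
LR = 2.94 / 54.0600

0.0544


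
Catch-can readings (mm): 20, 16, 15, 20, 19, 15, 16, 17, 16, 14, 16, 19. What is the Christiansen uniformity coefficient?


mean = 16.916667 mm
MAD = 1.736111 mm
CU = (1 - 1.736111/16.916667)*100

89.7373 %


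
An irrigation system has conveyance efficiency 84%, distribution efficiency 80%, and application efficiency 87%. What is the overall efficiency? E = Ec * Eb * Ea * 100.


Ec = 0.84, Eb = 0.8, Ea = 0.87
E = 0.84 * 0.8 * 0.87 * 100 = 58.4640%

58.4640 %


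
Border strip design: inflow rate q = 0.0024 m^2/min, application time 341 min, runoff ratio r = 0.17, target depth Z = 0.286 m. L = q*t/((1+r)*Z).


L = q*t/((1+r)*Z)
L = 0.0024*341/((1+0.17)*0.286)
L = 0.8184/0.33462

2.4458 m


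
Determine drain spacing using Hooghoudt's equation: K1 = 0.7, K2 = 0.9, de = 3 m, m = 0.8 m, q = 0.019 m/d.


S^2 = 8*K2*de*m/q + 4*K1*m^2/q
S^2 = 8*0.9*3*0.8/0.019 + 4*0.7*0.8^2/0.019
S = sqrt(1003.7895)

31.6826 m


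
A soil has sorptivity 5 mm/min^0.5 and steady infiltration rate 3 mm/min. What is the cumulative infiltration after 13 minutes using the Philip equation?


F = S*sqrt(t) + A*t
F = 5*sqrt(13) + 3*13
F = 5*3.605551 + 39

57.0278 mm


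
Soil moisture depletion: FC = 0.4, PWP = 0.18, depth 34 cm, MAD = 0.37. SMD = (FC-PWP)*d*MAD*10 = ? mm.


SMD = (FC - PWP) * d * MAD * 10
SMD = (0.4 - 0.18) * 34 * 0.37 * 10
SMD = 0.2200 * 34 * 0.37 * 10

27.6760 mm


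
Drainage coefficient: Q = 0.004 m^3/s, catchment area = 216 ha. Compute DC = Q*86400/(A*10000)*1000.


DC = Q * 86400 / (A * 10000) * 1000
DC = 0.004 * 86400 / (216 * 10000) * 1000
DC = 345600.0000 / 2160000

0.1600 mm/day


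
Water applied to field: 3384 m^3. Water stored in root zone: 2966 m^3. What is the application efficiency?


Ea = V_root / V_field * 100 = 2966 / 3384 * 100 = 87.6478%

87.6478 %


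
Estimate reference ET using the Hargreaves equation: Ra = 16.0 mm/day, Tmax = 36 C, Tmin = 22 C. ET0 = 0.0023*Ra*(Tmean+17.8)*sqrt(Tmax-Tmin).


Tmean = (Tmax + Tmin)/2 = (36 + 22)/2 = 29.0
ET0 = 0.0023 * 16.0 * (29.0 + 17.8) * sqrt(36 - 22)
ET0 = 0.0023 * 16.0 * 46.8 * 3.741657

6.4440 mm/day


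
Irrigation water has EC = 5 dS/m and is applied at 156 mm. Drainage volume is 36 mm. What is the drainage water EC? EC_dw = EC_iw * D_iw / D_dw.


EC_dw = EC_iw * D_iw / D_dw
EC_dw = 5 * 156 / 36
EC_dw = 780 / 36

21.6667 dS/m


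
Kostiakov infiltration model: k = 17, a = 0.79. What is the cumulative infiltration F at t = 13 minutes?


F = k * t^a = 17 * 13^0.79
F = 17 * 7.586042

128.9627 mm


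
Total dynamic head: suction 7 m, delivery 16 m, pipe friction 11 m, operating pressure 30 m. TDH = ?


TDH = Hs + Hd + hf + Hp = 7 + 16 + 11 + 30 = 64

64 m


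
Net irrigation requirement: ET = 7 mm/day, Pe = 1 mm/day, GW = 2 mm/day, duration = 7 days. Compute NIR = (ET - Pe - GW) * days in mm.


Daily deficit = ET - Pe - GW = 7 - 1 - 2 = 4 mm/day
NIR = 4 * 7 = 28 mm

28.0000 mm


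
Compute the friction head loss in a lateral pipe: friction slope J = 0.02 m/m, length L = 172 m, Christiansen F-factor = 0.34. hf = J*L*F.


hf = J * L * F = 0.02 * 172 * 0.34 = 1.1696 m

1.1696 m


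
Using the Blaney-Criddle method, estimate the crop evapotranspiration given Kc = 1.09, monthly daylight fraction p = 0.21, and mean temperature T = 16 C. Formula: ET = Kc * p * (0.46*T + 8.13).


ET = Kc * p * (0.46*T + 8.13)
ET = 1.09 * 0.21 * (0.46*16 + 8.13)
ET = 1.09 * 0.21 * 15.4900

3.5457 mm/day


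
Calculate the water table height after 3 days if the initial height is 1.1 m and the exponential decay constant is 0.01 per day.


m = m0 * exp(-k*t)
m = 1.1 * exp(-0.01 * 3)
m = 1.1 * exp(-0.0300)

1.0675 m


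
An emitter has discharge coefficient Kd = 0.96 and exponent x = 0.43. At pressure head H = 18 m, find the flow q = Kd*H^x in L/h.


q = Kd * H^x = 0.96 * 18^0.43 = 0.96 * 3.465510

3.3269 L/h


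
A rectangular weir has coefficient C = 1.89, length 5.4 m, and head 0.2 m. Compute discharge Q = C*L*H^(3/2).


Q = C * L * H^(3/2) = 1.89 * 5.4 * 0.2^1.5 = 1.89 * 5.4 * 0.089443

0.9129 m^3/s


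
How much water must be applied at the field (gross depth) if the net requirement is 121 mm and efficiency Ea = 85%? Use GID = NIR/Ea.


Ea = 85% = 0.85
GID = NIR / Ea = 121 / 0.85 = 142.3529 mm

142.3529 mm


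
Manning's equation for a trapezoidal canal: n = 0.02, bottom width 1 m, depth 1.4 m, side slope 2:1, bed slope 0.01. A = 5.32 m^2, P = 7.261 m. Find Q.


R = A/P = 5.32/7.261 = 0.732681
Q = (1/0.02) * 5.32 * 0.732681^(2/3) * 0.01^0.5

21.6185 m^3/s


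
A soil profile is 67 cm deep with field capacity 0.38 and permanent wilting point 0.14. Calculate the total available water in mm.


AWC = (FC - PWP) * d * 10
AWC = (0.38 - 0.14) * 67 * 10
AWC = 0.2400 * 67 * 10

160.8000 mm


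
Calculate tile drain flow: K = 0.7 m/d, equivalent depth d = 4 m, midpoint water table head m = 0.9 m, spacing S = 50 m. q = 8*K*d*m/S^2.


q = 8*K*d*m/S^2
q = 8*0.7*4*0.9/50^2
q = 20.1600 / 2500

0.0081 m/d


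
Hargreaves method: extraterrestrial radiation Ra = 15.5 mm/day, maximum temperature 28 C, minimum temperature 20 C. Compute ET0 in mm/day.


Tmean = (Tmax + Tmin)/2 = (28 + 20)/2 = 24.0
ET0 = 0.0023 * 15.5 * (24.0 + 17.8) * sqrt(28 - 20)
ET0 = 0.0023 * 15.5 * 41.8 * 2.828427

4.2148 mm/day


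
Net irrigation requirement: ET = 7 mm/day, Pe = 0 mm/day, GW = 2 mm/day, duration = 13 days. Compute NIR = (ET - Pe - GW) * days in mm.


Daily deficit = ET - Pe - GW = 7 - 0 - 2 = 5 mm/day
NIR = 5 * 13 = 65 mm

65.0000 mm


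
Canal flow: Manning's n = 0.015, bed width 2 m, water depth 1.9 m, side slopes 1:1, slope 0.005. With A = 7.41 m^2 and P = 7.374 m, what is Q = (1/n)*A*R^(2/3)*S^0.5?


R = A/P = 7.41/7.374 = 1.004882
Q = (1/0.015) * 7.41 * 1.004882^(2/3) * 0.005^0.5

35.0447 m^3/s


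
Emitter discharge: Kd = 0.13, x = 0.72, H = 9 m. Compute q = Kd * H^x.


q = Kd * H^x = 0.13 * 9^0.72 = 0.13 * 4.864684

0.6324 L/h


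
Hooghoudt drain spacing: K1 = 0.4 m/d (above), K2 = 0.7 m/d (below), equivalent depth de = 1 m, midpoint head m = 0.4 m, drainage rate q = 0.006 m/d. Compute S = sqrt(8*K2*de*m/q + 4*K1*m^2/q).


S^2 = 8*K2*de*m/q + 4*K1*m^2/q
S^2 = 8*0.7*1*0.4/0.006 + 4*0.4*0.4^2/0.006
S = sqrt(416.0000)

20.3961 m


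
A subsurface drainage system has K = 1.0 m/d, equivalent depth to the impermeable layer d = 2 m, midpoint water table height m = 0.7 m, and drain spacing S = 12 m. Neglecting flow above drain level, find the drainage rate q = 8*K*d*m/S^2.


q = 8*K*d*m/S^2
q = 8*1.0*2*0.7/12^2
q = 11.2000 / 144

0.0778 m/d


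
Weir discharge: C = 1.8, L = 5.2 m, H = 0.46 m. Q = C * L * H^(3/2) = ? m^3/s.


Q = C * L * H^(3/2) = 1.8 * 5.2 * 0.46^1.5 = 1.8 * 5.2 * 0.311987

2.9202 m^3/s


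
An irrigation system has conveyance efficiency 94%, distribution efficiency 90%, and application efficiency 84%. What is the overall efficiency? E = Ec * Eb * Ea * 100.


Ec = 0.94, Eb = 0.9, Ea = 0.84
E = 0.94 * 0.9 * 0.84 * 100 = 71.0640%

71.0640 %


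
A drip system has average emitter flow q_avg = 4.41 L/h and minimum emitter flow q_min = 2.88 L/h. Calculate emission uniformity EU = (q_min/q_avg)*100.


EU = (q_min/q_avg)*100 = (2.88/4.41)*100 = 65.3061%

65.3061 %


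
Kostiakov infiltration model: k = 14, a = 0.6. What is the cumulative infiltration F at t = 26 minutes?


F = k * t^a = 14 * 26^0.6
F = 14 * 7.062915

98.8808 mm


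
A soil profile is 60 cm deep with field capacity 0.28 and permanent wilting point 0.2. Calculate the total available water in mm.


AWC = (FC - PWP) * d * 10
AWC = (0.28 - 0.2) * 60 * 10
AWC = 0.0800 * 60 * 10

48.0000 mm


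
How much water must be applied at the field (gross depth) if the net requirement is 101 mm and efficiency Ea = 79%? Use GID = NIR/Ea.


Ea = 79% = 0.79
GID = NIR / Ea = 101 / 0.79 = 127.8481 mm

127.8481 mm


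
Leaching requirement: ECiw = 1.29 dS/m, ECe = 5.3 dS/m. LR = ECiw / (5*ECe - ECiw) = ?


LR = ECiw / (5*ECe - ECiw)
LR = 1.29 / (5*5.3 - 1.29)
LR = 1.29 / 25.2100

0.0512


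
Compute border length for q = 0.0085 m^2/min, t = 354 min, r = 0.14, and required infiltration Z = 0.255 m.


L = q*t/((1+r)*Z)
L = 0.0085*354/((1+0.14)*0.255)
L = 3.009/0.2907

10.3509 m


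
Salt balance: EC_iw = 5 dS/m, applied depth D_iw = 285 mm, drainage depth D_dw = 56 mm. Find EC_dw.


EC_dw = EC_iw * D_iw / D_dw
EC_dw = 5 * 285 / 56
EC_dw = 1425 / 56

25.4464 dS/m


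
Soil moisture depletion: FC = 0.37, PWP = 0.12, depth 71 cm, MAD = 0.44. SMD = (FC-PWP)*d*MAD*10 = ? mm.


SMD = (FC - PWP) * d * MAD * 10
SMD = (0.37 - 0.12) * 71 * 0.44 * 10
SMD = 0.2500 * 71 * 0.44 * 10

78.1000 mm


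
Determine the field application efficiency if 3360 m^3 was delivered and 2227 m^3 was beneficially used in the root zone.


Ea = V_root / V_field * 100 = 2227 / 3360 * 100 = 66.2798%

66.2798 %


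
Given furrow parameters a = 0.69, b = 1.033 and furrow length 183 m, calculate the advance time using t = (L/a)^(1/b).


t = (L/a)^(1/b)
t = (183/0.69)^(1/1.033)
t = 265.217391^(1/1.033)

221.9106 min


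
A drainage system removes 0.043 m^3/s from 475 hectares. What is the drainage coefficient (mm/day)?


DC = Q * 86400 / (A * 10000) * 1000
DC = 0.043 * 86400 / (475 * 10000) * 1000
DC = 3715200.0000 / 4750000

0.7821 mm/day


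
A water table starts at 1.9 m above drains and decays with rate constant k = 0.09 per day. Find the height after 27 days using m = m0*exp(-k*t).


m = m0 * exp(-k*t)
m = 1.9 * exp(-0.09 * 27)
m = 1.9 * exp(-2.4300)

0.1673 m


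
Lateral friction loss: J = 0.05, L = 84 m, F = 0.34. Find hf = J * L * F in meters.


hf = J * L * F = 0.05 * 84 * 0.34 = 1.4280 m

1.4280 m


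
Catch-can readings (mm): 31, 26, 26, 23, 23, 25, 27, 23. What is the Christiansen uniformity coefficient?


mean = 25.500000 mm
MAD = 2.000000 mm
CU = (1 - 2.000000/25.500000)*100

92.1569 %


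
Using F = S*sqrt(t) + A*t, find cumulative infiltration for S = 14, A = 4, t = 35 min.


F = S*sqrt(t) + A*t
F = 14*sqrt(35) + 4*35
F = 14*5.916080 + 140

222.8251 mm


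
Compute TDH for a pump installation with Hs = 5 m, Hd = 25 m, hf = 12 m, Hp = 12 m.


TDH = Hs + Hd + hf + Hp = 5 + 25 + 12 + 12 = 54

54 m


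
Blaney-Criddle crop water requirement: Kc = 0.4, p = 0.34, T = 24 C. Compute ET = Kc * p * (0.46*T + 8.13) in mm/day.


ET = Kc * p * (0.46*T + 8.13)
ET = 0.4 * 0.34 * (0.46*24 + 8.13)
ET = 0.4 * 0.34 * 19.1700

2.6071 mm/day


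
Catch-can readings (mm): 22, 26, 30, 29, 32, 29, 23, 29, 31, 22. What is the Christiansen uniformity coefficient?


mean = 27.300000 mm
MAD = 3.240000 mm
CU = (1 - 3.240000/27.300000)*100

88.1319 %


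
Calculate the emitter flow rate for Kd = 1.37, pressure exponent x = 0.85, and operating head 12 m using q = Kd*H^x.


q = Kd * H^x = 1.37 * 12^0.85 = 1.37 * 8.266165

11.3246 L/h


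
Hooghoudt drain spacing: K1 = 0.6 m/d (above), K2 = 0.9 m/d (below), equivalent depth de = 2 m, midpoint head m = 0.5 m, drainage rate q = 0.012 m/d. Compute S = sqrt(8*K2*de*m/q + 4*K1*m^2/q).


S^2 = 8*K2*de*m/q + 4*K1*m^2/q
S^2 = 8*0.9*2*0.5/0.012 + 4*0.6*0.5^2/0.012
S = sqrt(650.0000)

25.4951 m


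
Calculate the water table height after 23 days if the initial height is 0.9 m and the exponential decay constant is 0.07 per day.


m = m0 * exp(-k*t)
m = 0.9 * exp(-0.07 * 23)
m = 0.9 * exp(-1.6100)

0.1799 m


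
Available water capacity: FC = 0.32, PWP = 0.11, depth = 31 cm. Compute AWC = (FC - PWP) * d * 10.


AWC = (FC - PWP) * d * 10
AWC = (0.32 - 0.11) * 31 * 10
AWC = 0.2100 * 31 * 10

65.1000 mm


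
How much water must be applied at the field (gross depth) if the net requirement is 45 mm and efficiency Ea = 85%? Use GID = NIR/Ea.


Ea = 85% = 0.85
GID = NIR / Ea = 45 / 0.85 = 52.9412 mm

52.9412 mm


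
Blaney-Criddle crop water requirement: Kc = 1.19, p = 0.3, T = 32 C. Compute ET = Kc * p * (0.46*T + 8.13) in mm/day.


ET = Kc * p * (0.46*T + 8.13)
ET = 1.19 * 0.3 * (0.46*32 + 8.13)
ET = 1.19 * 0.3 * 22.8500

8.1575 mm/day


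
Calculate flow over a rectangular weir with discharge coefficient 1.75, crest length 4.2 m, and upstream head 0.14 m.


Q = C * L * H^(3/2) = 1.75 * 4.2 * 0.14^1.5 = 1.75 * 4.2 * 0.052383

0.3850 m^3/s


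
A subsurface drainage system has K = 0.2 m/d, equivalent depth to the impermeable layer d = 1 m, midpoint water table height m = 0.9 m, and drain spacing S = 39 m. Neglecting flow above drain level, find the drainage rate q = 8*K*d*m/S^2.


q = 8*K*d*m/S^2
q = 8*0.2*1*0.9/39^2
q = 1.4400 / 1521

9.4675e-04 m/d


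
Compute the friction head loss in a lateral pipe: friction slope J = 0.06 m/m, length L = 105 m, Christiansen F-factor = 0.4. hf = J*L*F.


hf = J * L * F = 0.06 * 105 * 0.4 = 2.5200 m

2.5200 m


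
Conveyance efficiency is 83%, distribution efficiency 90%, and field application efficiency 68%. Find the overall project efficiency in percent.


Ec = 0.83, Eb = 0.9, Ea = 0.68
E = 0.83 * 0.9 * 0.68 * 100 = 50.7960%

50.7960 %


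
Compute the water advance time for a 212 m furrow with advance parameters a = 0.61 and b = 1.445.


t = (L/a)^(1/b)
t = (212/0.61)^(1/1.445)
t = 347.540984^(1/1.445)

57.3432 min


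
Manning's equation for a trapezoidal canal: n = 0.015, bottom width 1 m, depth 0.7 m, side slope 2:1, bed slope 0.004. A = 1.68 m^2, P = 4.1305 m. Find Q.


R = A/P = 1.68/4.1305 = 0.406730
Q = (1/0.015) * 1.68 * 0.406730^(2/3) * 0.004^0.5

3.8885 m^3/s


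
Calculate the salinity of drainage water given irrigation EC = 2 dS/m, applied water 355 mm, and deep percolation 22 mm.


EC_dw = EC_iw * D_iw / D_dw
EC_dw = 2 * 355 / 22
EC_dw = 710 / 22

32.2727 dS/m


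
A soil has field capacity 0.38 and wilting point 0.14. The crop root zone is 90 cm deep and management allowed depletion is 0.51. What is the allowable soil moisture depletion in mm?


SMD = (FC - PWP) * d * MAD * 10
SMD = (0.38 - 0.14) * 90 * 0.51 * 10
SMD = 0.2400 * 90 * 0.51 * 10

110.1600 mm


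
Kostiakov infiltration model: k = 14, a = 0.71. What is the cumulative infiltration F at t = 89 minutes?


F = k * t^a = 14 * 89^0.71
F = 14 * 24.214020

338.9963 mm


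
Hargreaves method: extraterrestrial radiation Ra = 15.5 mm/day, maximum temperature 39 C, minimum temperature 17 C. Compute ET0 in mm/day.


Tmean = (Tmax + Tmin)/2 = (39 + 17)/2 = 28.0
ET0 = 0.0023 * 15.5 * (28.0 + 17.8) * sqrt(39 - 17)
ET0 = 0.0023 * 15.5 * 45.8 * 4.690416

7.6584 mm/day


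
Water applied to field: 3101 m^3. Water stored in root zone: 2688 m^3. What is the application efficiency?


Ea = V_root / V_field * 100 = 2688 / 3101 * 100 = 86.6817%

86.6817 %


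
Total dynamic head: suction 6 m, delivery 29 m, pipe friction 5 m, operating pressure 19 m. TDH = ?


TDH = Hs + Hd + hf + Hp = 6 + 29 + 5 + 19 = 59

59 m


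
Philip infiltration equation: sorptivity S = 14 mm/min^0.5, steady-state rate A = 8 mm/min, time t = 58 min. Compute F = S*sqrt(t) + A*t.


F = S*sqrt(t) + A*t
F = 14*sqrt(58) + 8*58
F = 14*7.615773 + 464

570.6208 mm


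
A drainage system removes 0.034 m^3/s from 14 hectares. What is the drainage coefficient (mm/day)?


DC = Q * 86400 / (A * 10000) * 1000
DC = 0.034 * 86400 / (14 * 10000) * 1000
DC = 2937600.0000 / 140000

20.9829 mm/day


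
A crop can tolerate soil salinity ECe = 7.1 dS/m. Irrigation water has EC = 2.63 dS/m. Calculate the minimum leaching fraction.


LR = ECiw / (5*ECe - ECiw)
LR = 2.63 / (5*7.1 - 2.63)
LR = 2.63 / 32.8700

0.0800


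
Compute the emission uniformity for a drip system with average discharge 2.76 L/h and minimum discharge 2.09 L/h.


EU = (q_min/q_avg)*100 = (2.09/2.76)*100 = 75.7246%

75.7246 %


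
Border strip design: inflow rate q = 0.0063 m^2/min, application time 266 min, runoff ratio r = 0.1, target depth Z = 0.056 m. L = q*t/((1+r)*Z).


L = q*t/((1+r)*Z)
L = 0.0063*266/((1+0.1)*0.056)
L = 1.6758/0.0616

27.2045 m


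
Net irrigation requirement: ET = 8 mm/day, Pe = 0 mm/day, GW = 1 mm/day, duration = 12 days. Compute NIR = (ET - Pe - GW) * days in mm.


Daily deficit = ET - Pe - GW = 8 - 0 - 1 = 7 mm/day
NIR = 7 * 12 = 84 mm

84.0000 mm


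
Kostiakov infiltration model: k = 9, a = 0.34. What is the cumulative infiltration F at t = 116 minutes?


F = k * t^a = 9 * 116^0.34
F = 9 * 5.034029

45.3063 mm


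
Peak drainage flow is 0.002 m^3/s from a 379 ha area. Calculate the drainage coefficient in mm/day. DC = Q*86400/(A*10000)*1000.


DC = Q * 86400 / (A * 10000) * 1000
DC = 0.002 * 86400 / (379 * 10000) * 1000
DC = 172800.0000 / 3790000

0.0456 mm/day


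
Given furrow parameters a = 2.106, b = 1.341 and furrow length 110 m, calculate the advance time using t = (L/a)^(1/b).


t = (L/a)^(1/b)
t = (110/2.106)^(1/1.341)
t = 52.231719^(1/1.341)

19.1022 min


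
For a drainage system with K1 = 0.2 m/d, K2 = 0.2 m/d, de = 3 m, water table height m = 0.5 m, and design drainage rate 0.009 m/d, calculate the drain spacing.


S^2 = 8*K2*de*m/q + 4*K1*m^2/q
S^2 = 8*0.2*3*0.5/0.009 + 4*0.2*0.5^2/0.009
S = sqrt(288.8889)

16.9967 m


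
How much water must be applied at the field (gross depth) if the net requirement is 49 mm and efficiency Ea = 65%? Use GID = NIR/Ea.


Ea = 65% = 0.65
GID = NIR / Ea = 49 / 0.65 = 75.3846 mm

75.3846 mm


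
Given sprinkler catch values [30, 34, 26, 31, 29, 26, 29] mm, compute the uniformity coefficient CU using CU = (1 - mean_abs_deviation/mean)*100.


mean = 29.285714 mm
MAD = 2.040816 mm
CU = (1 - 2.040816/29.285714)*100

93.0314 %


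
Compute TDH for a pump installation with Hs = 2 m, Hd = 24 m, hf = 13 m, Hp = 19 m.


TDH = Hs + Hd + hf + Hp = 2 + 24 + 13 + 19 = 58

58 m


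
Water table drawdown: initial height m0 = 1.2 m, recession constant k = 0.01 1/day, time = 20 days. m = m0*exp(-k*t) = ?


m = m0 * exp(-k*t)
m = 1.2 * exp(-0.01 * 20)
m = 1.2 * exp(-0.2000)

0.9825 m


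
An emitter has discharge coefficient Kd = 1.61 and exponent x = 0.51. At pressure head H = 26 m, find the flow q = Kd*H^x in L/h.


q = Kd * H^x = 1.61 * 26^0.51 = 1.61 * 5.267886

8.4813 L/h


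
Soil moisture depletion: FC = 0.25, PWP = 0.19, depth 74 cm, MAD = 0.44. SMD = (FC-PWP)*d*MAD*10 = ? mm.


SMD = (FC - PWP) * d * MAD * 10
SMD = (0.25 - 0.19) * 74 * 0.44 * 10
SMD = 0.0600 * 74 * 0.44 * 10

19.5360 mm


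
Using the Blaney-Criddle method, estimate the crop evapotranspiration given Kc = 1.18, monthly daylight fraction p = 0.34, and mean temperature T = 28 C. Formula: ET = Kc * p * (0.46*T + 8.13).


ET = Kc * p * (0.46*T + 8.13)
ET = 1.18 * 0.34 * (0.46*28 + 8.13)
ET = 1.18 * 0.34 * 21.0100

8.4292 mm/day


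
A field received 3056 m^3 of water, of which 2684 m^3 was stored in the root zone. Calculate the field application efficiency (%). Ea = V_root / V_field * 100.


Ea = V_root / V_field * 100 = 2684 / 3056 * 100 = 87.8272%

87.8272 %


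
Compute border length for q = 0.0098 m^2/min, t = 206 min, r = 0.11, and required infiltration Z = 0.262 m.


L = q*t/((1+r)*Z)
L = 0.0098*206/((1+0.11)*0.262)
L = 2.0188/0.29082

6.9418 m


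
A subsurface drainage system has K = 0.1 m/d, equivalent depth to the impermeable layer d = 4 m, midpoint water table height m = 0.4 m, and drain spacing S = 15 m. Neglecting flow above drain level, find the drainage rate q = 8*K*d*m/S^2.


q = 8*K*d*m/S^2
q = 8*0.1*4*0.4/15^2
q = 1.2800 / 225

0.0057 m/d


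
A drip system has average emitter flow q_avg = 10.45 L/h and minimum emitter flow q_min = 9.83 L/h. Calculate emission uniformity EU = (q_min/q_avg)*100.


EU = (q_min/q_avg)*100 = (9.83/10.45)*100 = 94.0670%

94.0670 %


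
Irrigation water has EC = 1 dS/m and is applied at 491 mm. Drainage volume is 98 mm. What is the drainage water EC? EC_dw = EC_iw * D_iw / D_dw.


EC_dw = EC_iw * D_iw / D_dw
EC_dw = 1 * 491 / 98
EC_dw = 491 / 98

5.0102 dS/m


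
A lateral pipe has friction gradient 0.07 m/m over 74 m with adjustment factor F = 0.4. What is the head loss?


hf = J * L * F = 0.07 * 74 * 0.4 = 2.0720 m

2.0720 m


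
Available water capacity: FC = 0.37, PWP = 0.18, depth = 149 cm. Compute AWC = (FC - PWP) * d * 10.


AWC = (FC - PWP) * d * 10
AWC = (0.37 - 0.18) * 149 * 10
AWC = 0.1900 * 149 * 10

283.1000 mm


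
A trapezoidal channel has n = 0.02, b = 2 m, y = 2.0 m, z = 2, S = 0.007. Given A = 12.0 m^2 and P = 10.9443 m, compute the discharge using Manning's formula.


R = A/P = 12.0/10.9443 = 1.096461
Q = (1/0.02) * 12.0 * 1.096461^(2/3) * 0.007^0.5

53.3780 m^3/s


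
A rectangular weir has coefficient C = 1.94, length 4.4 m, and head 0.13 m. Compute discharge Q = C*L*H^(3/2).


Q = C * L * H^(3/2) = 1.94 * 4.4 * 0.13^1.5 = 1.94 * 4.4 * 0.046872

0.4001 m^3/s


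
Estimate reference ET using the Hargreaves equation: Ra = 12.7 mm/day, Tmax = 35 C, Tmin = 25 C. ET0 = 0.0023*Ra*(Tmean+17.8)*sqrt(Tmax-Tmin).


Tmean = (Tmax + Tmin)/2 = (35 + 25)/2 = 30.0
ET0 = 0.0023 * 12.7 * (30.0 + 17.8) * sqrt(35 - 25)
ET0 = 0.0023 * 12.7 * 47.8 * 3.162278

4.4153 mm/day


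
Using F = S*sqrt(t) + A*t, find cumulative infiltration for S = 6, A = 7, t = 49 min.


F = S*sqrt(t) + A*t
F = 6*sqrt(49) + 7*49
F = 6*7.000000 + 343

385.0000 mm


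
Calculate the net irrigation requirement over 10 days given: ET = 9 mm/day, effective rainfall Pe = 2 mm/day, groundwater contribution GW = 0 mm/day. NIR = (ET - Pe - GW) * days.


Daily deficit = ET - Pe - GW = 9 - 2 - 0 = 7 mm/day
NIR = 7 * 10 = 70 mm

70.0000 mm


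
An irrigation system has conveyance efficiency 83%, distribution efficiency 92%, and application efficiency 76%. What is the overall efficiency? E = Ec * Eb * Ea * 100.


Ec = 0.83, Eb = 0.92, Ea = 0.76
E = 0.83 * 0.92 * 0.76 * 100 = 58.0336%

58.0336 %


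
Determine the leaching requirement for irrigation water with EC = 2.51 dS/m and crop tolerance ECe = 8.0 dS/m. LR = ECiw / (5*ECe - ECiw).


LR = ECiw / (5*ECe - ECiw)
LR = 2.51 / (5*8.0 - 2.51)
LR = 2.51 / 37.4900

0.0670


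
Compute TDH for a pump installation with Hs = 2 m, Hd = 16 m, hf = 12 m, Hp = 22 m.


TDH = Hs + Hd + hf + Hp = 2 + 16 + 12 + 22 = 52

52 m


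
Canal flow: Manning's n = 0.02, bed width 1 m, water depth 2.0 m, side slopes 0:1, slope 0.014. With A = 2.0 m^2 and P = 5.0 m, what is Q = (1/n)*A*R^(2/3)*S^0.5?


R = A/P = 2.0/5.0 = 0.400000
Q = (1/0.02) * 2.0 * 0.400000^(2/3) * 0.014^0.5

6.4235 m^3/s


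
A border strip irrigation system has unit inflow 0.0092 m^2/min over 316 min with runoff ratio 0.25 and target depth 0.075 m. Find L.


L = q*t/((1+r)*Z)
L = 0.0092*316/((1+0.25)*0.075)
L = 2.9072/0.09375

31.0101 m


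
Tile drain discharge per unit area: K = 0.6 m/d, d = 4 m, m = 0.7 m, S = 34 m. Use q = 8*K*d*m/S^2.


q = 8*K*d*m/S^2
q = 8*0.6*4*0.7/34^2
q = 13.4400 / 1156

0.0116 m/d


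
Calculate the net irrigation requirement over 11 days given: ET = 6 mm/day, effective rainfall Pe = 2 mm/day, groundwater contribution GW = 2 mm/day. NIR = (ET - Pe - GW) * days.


Daily deficit = ET - Pe - GW = 6 - 2 - 2 = 2 mm/day
NIR = 2 * 11 = 22 mm

22.0000 mm


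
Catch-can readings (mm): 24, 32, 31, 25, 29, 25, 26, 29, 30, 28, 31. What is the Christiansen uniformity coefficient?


mean = 28.181818 mm
MAD = 2.347107 mm
CU = (1 - 2.347107/28.181818)*100

91.6716 %


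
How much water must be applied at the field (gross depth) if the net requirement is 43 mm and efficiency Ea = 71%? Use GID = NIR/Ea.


Ea = 71% = 0.71
GID = NIR / Ea = 43 / 0.71 = 60.5634 mm

60.5634 mm


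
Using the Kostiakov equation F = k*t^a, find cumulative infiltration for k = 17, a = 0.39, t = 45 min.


F = k * t^a = 17 * 45^0.39
F = 17 * 4.413193

75.0243 mm


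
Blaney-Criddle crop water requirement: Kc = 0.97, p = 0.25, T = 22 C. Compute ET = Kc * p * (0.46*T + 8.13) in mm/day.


ET = Kc * p * (0.46*T + 8.13)
ET = 0.97 * 0.25 * (0.46*22 + 8.13)
ET = 0.97 * 0.25 * 18.2500

4.4256 mm/day


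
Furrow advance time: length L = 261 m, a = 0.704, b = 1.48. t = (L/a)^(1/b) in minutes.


t = (L/a)^(1/b)
t = (261/0.704)^(1/1.48)
t = 370.738636^(1/1.48)

54.4323 min


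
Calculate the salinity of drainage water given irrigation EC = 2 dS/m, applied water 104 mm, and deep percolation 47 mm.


EC_dw = EC_iw * D_iw / D_dw
EC_dw = 2 * 104 / 47
EC_dw = 208 / 47

4.4255 dS/m


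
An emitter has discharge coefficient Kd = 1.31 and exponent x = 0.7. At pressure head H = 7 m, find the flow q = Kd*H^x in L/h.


q = Kd * H^x = 1.31 * 7^0.7 = 1.31 * 3.904529

5.1149 L/h


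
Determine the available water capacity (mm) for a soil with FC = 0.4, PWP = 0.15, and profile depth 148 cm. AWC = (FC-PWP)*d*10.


AWC = (FC - PWP) * d * 10
AWC = (0.4 - 0.15) * 148 * 10
AWC = 0.2500 * 148 * 10

370.0000 mm


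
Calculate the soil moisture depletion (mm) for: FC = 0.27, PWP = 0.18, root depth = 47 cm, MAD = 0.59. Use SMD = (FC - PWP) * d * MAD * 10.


SMD = (FC - PWP) * d * MAD * 10
SMD = (0.27 - 0.18) * 47 * 0.59 * 10
SMD = 0.0900 * 47 * 0.59 * 10

24.9570 mm


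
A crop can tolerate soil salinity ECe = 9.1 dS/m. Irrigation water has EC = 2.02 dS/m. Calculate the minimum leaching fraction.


LR = ECiw / (5*ECe - ECiw)
LR = 2.02 / (5*9.1 - 2.02)
LR = 2.02 / 43.4800

0.0465


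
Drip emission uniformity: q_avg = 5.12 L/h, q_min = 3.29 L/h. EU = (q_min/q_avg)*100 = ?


EU = (q_min/q_avg)*100 = (3.29/5.12)*100 = 64.2578%

64.2578 %


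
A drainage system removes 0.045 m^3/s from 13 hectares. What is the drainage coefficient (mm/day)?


DC = Q * 86400 / (A * 10000) * 1000
DC = 0.045 * 86400 / (13 * 10000) * 1000
DC = 3888000.0000 / 130000

29.9077 mm/day


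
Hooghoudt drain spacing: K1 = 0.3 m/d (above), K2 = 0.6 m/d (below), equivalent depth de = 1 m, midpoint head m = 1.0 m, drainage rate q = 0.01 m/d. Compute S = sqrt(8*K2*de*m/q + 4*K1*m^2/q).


S^2 = 8*K2*de*m/q + 4*K1*m^2/q
S^2 = 8*0.6*1*1.0/0.01 + 4*0.3*1.0^2/0.01
S = sqrt(600.0000)

24.4949 m


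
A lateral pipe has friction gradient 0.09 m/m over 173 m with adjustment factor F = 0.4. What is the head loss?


hf = J * L * F = 0.09 * 173 * 0.4 = 6.2280 m

6.2280 m


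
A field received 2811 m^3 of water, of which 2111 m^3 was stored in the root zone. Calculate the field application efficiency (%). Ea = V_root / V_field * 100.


Ea = V_root / V_field * 100 = 2111 / 2811 * 100 = 75.0978%

75.0978 %


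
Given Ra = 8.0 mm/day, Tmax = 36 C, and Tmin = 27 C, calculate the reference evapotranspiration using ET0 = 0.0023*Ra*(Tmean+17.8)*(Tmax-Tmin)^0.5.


Tmean = (Tmax + Tmin)/2 = (36 + 27)/2 = 31.5
ET0 = 0.0023 * 8.0 * (31.5 + 17.8) * sqrt(36 - 27)
ET0 = 0.0023 * 8.0 * 49.3 * 3.000000

2.7214 mm/day


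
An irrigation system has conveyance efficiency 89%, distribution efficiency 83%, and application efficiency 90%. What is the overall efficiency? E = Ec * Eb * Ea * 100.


Ec = 0.89, Eb = 0.83, Ea = 0.9
E = 0.89 * 0.83 * 0.9 * 100 = 66.4830%

66.4830 %


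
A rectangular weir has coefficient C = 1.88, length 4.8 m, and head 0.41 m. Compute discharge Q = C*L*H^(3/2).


Q = C * L * H^(3/2) = 1.88 * 4.8 * 0.41^1.5 = 1.88 * 4.8 * 0.262528

2.3691 m^3/s


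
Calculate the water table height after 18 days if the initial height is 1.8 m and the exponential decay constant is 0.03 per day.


m = m0 * exp(-k*t)
m = 1.8 * exp(-0.03 * 18)
m = 1.8 * exp(-0.5400)

1.0489 m


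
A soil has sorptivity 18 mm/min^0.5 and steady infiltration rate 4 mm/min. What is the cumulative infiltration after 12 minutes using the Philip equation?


F = S*sqrt(t) + A*t
F = 18*sqrt(12) + 4*12
F = 18*3.464102 + 48

110.3538 mm


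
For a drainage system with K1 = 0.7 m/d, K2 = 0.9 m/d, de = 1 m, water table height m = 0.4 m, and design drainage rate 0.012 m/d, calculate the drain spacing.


S^2 = 8*K2*de*m/q + 4*K1*m^2/q
S^2 = 8*0.9*1*0.4/0.012 + 4*0.7*0.4^2/0.012
S = sqrt(277.3333)

16.6533 m


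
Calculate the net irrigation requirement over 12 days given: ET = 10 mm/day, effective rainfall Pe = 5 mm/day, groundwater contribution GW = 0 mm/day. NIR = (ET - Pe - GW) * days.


Daily deficit = ET - Pe - GW = 10 - 5 - 0 = 5 mm/day
NIR = 5 * 12 = 60 mm

60.0000 mm


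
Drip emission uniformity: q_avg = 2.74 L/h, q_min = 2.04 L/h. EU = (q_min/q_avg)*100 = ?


EU = (q_min/q_avg)*100 = (2.04/2.74)*100 = 74.4526%

74.4526 %


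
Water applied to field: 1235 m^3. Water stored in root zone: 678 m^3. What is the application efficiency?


Ea = V_root / V_field * 100 = 678 / 1235 * 100 = 54.8988%

54.8988 %


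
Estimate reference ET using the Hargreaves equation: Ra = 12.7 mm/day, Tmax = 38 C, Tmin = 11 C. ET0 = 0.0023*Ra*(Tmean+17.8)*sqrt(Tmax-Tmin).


Tmean = (Tmax + Tmin)/2 = (38 + 11)/2 = 24.5
ET0 = 0.0023 * 12.7 * (24.5 + 17.8) * sqrt(38 - 11)
ET0 = 0.0023 * 12.7 * 42.3 * 5.196152

6.4203 mm/day


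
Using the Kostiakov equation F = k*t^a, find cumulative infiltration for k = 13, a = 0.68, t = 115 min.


F = k * t^a = 13 * 115^0.68
F = 13 * 25.192689

327.5050 mm


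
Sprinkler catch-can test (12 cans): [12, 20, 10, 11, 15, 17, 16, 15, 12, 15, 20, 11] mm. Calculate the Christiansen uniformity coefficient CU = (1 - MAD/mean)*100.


mean = 14.500000 mm
MAD = 2.750000 mm
CU = (1 - 2.750000/14.500000)*100

81.0345 %


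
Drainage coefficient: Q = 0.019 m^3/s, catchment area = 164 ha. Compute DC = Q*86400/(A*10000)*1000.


DC = Q * 86400 / (A * 10000) * 1000
DC = 0.019 * 86400 / (164 * 10000) * 1000
DC = 1641600.0000 / 1640000

1.0010 mm/day


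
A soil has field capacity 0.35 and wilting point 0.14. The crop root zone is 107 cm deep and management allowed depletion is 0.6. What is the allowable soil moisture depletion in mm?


SMD = (FC - PWP) * d * MAD * 10
SMD = (0.35 - 0.14) * 107 * 0.6 * 10
SMD = 0.2100 * 107 * 0.6 * 10

134.8200 mm


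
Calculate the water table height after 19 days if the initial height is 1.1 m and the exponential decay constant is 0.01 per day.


m = m0 * exp(-k*t)
m = 1.1 * exp(-0.01 * 19)
m = 1.1 * exp(-0.1900)

0.9097 m


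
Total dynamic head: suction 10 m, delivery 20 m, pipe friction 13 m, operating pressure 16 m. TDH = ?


TDH = Hs + Hd + hf + Hp = 10 + 20 + 13 + 16 = 59

59 m


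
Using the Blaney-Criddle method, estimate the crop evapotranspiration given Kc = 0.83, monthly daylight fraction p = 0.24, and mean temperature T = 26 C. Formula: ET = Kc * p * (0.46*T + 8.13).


ET = Kc * p * (0.46*T + 8.13)
ET = 0.83 * 0.24 * (0.46*26 + 8.13)
ET = 0.83 * 0.24 * 20.0900

4.0019 mm/day


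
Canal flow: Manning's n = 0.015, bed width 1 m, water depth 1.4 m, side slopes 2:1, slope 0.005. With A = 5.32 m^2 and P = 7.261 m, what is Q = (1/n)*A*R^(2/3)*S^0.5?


R = A/P = 5.32/7.261 = 0.732681
Q = (1/0.015) * 5.32 * 0.732681^(2/3) * 0.005^0.5

20.3821 m^3/s


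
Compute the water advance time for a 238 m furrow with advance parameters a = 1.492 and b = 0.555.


t = (L/a)^(1/b)
t = (238/1.492)^(1/0.555)
t = 159.517426^(1/0.555)

9311.5861 min


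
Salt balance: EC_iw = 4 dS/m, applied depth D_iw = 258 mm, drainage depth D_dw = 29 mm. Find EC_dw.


EC_dw = EC_iw * D_iw / D_dw
EC_dw = 4 * 258 / 29
EC_dw = 1032 / 29

35.5862 dS/m


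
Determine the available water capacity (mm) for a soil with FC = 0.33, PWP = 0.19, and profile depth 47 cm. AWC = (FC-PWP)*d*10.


AWC = (FC - PWP) * d * 10
AWC = (0.33 - 0.19) * 47 * 10
AWC = 0.1400 * 47 * 10

65.8000 mm


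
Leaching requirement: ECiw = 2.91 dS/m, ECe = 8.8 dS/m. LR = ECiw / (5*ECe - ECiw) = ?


LR = ECiw / (5*ECe - ECiw)
LR = 2.91 / (5*8.8 - 2.91)
LR = 2.91 / 41.0900

0.0708


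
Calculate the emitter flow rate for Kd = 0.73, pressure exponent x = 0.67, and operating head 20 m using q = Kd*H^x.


q = Kd * H^x = 0.73 * 20^0.67 = 0.73 * 7.442007

5.4327 L/h


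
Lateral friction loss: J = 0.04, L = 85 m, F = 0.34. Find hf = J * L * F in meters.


hf = J * L * F = 0.04 * 85 * 0.34 = 1.1560 m

1.1560 m


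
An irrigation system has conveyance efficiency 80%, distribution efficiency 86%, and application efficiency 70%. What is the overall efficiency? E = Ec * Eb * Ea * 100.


Ec = 0.8, Eb = 0.86, Ea = 0.7
E = 0.8 * 0.86 * 0.7 * 100 = 48.1600%

48.1600 %


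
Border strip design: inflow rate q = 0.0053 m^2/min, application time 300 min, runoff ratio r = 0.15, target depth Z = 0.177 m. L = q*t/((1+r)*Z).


L = q*t/((1+r)*Z)
L = 0.0053*300/((1+0.15)*0.177)
L = 1.59/0.20355

7.8113 m
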